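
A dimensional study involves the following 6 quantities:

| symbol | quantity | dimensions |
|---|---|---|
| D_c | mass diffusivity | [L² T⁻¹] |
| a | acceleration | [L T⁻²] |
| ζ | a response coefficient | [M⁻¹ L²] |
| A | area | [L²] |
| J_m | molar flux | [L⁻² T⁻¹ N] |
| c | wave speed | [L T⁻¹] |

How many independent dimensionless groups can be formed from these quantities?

2

There are 6 variables and 4 base dimensions (M, L, T, N).
The dimension matrix has rank 4.
Independent dimensionless groups: 6 − 4 = 2.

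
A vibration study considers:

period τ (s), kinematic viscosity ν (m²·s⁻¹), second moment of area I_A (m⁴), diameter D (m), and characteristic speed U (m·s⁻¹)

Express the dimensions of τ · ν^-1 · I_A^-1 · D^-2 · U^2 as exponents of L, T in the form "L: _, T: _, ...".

L: -6, T: 0

Collect each base-dimension exponent across the product:
  L: (0) − (2) − (4) − 2·(1) + 2·(1) = -6
  T: (1) − (-1) − (0) − 2·(0) + 2·(-1) = 0
So the dimensions are [L⁻⁶].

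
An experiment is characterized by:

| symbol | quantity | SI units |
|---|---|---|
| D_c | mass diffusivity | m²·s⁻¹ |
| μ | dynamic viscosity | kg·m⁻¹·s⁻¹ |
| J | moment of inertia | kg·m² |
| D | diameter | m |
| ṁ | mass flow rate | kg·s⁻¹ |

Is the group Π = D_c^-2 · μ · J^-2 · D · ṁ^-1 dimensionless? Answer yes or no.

no

Sum the exponent of each base dimension across the product:
  M: −2·[D_c]_M + [μ]_M − 2·[J]_M + [D]_M − [ṁ]_M = −2·(0) + (1) − 2·(1) + (0) − (1) = -2
  L: −2·[D_c]_L + [μ]_L − 2·[J]_L + [D]_L − [ṁ]_L = −2·(2) + (-1) − 2·(2) + (1) − (0) = -8
  T: −2·[D_c]_T + [μ]_T − 2·[J]_T + [D]_T − [ṁ]_T = −2·(-1) + (-1) − 2·(0) + (0) − (-1) = 2
Net dimensions [M⁻² L⁻⁸ T²] ≠ [1] — not dimensionless.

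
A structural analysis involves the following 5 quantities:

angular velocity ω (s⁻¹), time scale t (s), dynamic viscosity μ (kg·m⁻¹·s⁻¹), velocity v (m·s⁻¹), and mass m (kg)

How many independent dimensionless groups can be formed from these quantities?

There are 5 variables and 3 base dimensions (M, L, T).
The dimension matrix has rank 3.
Independent dimensionless groups: 5 − 3 = 2.

2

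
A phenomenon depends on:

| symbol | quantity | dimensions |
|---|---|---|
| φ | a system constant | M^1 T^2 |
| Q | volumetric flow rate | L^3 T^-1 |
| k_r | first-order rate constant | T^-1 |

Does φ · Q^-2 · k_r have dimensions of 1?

no

Sum the exponent of each base dimension across the product:
  M: [φ]_M − 2·[Q]_M + [k_r]_M = (1) − 2·(0) + (0) = 1
  L: [φ]_L − 2·[Q]_L + [k_r]_L = (0) − 2·(3) + (0) = -6
  T: [φ]_T − 2·[Q]_T + [k_r]_T = (2) − 2·(-1) + (-1) = 3
Net dimensions [M L⁻⁶ T³] ≠ [1] — not dimensionless.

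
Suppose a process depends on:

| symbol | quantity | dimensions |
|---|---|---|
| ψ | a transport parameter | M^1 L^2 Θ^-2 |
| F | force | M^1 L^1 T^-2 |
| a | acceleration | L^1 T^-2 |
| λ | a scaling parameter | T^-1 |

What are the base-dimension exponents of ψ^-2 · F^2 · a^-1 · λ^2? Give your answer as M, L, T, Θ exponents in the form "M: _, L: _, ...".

Collect each base-dimension exponent across the product:
  M: −2·(1) + 2·(1) − (0) + 2·(0) = 0
  L: −2·(2) + 2·(1) − (1) + 2·(0) = -3
  T: −2·(0) + 2·(-2) − (-2) + 2·(-1) = -4
  Θ: −2·(-2) + 2·(0) − (0) + 2·(0) = 4
So the dimensions are [L⁻³ T⁻⁴ Θ⁴].

M: 0, L: -3, T: -4, Θ: 4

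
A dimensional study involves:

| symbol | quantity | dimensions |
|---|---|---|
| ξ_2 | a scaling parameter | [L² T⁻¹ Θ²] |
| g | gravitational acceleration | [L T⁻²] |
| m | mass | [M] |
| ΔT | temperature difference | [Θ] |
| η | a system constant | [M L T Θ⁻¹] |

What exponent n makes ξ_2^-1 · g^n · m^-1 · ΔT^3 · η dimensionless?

Balance the L exponent: (1)·n from g, plus −(2) − (0) + 3·(0) + (1) = -1 from the rest, must sum to zero.
n − 1 = 0, so n = 1.

1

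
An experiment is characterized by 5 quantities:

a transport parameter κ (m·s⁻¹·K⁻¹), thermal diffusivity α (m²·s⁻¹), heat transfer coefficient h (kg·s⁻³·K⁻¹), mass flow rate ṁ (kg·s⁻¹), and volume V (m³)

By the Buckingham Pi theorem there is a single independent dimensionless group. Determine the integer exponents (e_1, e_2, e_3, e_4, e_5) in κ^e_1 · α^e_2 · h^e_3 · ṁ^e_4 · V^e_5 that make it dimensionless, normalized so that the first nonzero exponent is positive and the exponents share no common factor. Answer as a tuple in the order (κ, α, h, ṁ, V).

M: e_1·(0) + e_2·(0) + e_3·(1) + e_4·(1) + e_5·(0) = 0
L: e_1·(1) + e_2·(2) + e_3·(0) + e_4·(0) + e_5·(3) = 0
T: e_1·(-1) + e_2·(-1) + e_3·(-3) + e_4·(-1) + e_5·(0) = 0
Θ: e_1·(-1) + e_2·(0) + e_3·(-1) + e_4·(0) + e_5·(0) = 0
Solving this homogeneous linear system for the smallest-integer solution (first nonzero entry positive) gives (1, 1, -1, 1, -1).

(1, 1, -1, 1, -1)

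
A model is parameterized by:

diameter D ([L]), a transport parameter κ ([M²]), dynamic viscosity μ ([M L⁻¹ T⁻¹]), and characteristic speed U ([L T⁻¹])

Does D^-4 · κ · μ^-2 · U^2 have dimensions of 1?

yes

Sum the exponent of each base dimension across the product:
  M: −4·[D]_M + [κ]_M − 2·[μ]_M + 2·[U]_M = −4·(0) + (2) − 2·(1) + 2·(0) = 0
  L: −4·[D]_L + [κ]_L − 2·[μ]_L + 2·[U]_L = −4·(1) + (0) − 2·(-1) + 2·(1) = 0
  T: −4·[D]_T + [κ]_T − 2·[μ]_T + 2·[U]_T = −4·(0) + (0) − 2·(-1) + 2·(-1) = 0
All base exponents vanish — dimensionless.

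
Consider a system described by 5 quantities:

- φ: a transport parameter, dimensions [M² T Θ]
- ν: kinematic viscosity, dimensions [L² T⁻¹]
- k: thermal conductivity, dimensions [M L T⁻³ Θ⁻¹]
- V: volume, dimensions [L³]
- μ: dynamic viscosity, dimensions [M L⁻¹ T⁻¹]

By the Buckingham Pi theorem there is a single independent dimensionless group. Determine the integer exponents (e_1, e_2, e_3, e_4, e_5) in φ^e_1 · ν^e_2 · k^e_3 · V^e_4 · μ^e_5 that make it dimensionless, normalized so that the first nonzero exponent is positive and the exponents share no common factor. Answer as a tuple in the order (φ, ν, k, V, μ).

M: e_1·(2) + e_2·(0) + e_3·(1) + e_4·(0) + e_5·(1) = 0
L: e_1·(0) + e_2·(2) + e_3·(1) + e_4·(3) + e_5·(-1) = 0
T: e_1·(1) + e_2·(-1) + e_3·(-3) + e_4·(0) + e_5·(-1) = 0
Θ: e_1·(1) + e_2·(0) + e_3·(-1) + e_4·(0) + e_5·(0) = 0
Solving this homogeneous linear system for the smallest-integer solution (first nonzero entry positive) gives (1, 1, 1, -2, -3).

(1, 1, 1, -2, -3)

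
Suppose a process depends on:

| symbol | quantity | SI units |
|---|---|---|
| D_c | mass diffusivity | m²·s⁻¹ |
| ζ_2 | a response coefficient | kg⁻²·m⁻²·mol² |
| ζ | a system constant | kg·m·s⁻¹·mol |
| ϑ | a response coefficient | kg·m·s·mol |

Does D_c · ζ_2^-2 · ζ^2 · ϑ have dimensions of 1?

no

Sum the exponent of each base dimension across the product:
  M: [D_c]_M − 2·[ζ_2]_M + 2·[ζ]_M + [ϑ]_M = (0) − 2·(-2) + 2·(1) + (1) = 7
  L: [D_c]_L − 2·[ζ_2]_L + 2·[ζ]_L + [ϑ]_L = (2) − 2·(-2) + 2·(1) + (1) = 9
  T: [D_c]_T − 2·[ζ_2]_T + 2·[ζ]_T + [ϑ]_T = (-1) − 2·(0) + 2·(-1) + (1) = -2
  N: [D_c]_N − 2·[ζ_2]_N + 2·[ζ]_N + [ϑ]_N = (0) − 2·(2) + 2·(1) + (1) = -1
Net dimensions [M⁷ L⁹ T⁻² N⁻¹] ≠ [1] — not dimensionless.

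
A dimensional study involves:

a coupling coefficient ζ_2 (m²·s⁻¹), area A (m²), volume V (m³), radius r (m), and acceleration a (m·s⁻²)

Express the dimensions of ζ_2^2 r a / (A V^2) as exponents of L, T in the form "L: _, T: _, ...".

L: -2, T: -4

Collect each base-dimension exponent across the product:
  L: 2·(2) − (2) − 2·(3) + (1) + (1) = -2
  T: 2·(-1) − (0) − 2·(0) + (0) + (-2) = -4
So the dimensions are [L⁻² T⁻⁴].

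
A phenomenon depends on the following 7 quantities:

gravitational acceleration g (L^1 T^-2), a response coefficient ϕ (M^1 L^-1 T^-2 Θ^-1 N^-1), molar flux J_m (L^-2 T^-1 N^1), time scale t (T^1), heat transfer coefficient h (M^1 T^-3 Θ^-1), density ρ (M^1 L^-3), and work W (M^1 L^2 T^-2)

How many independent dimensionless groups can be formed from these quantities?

There are 7 variables and 5 base dimensions (M, L, T, Θ, N).
The dimension matrix has rank 5.
Independent dimensionless groups: 7 − 5 = 2.

2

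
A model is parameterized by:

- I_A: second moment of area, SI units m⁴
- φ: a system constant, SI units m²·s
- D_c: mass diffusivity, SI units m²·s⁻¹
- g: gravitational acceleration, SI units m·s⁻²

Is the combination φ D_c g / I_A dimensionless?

Sum the exponent of each base dimension across the product:
  L: −[I_A]_L + [φ]_L + [D_c]_L + [g]_L = −(4) + (2) + (2) + (1) = 1
  T: −[I_A]_T + [φ]_T + [D_c]_T + [g]_T = −(0) + (1) + (-1) + (-2) = -2
Net dimensions [L T⁻²] ≠ [1] — not dimensionless.

no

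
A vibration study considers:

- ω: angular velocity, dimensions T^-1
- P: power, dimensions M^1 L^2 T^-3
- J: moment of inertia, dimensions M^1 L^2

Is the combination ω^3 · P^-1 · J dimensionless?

yes

Sum the exponent of each base dimension across the product:
  M: 3·[ω]_M − [P]_M + [J]_M = 3·(0) − (1) + (1) = 0
  L: 3·[ω]_L − [P]_L + [J]_L = 3·(0) − (2) + (2) = 0
  T: 3·[ω]_T − [P]_T + [J]_T = 3·(-1) − (-3) + (0) = 0
All base exponents vanish — dimensionless.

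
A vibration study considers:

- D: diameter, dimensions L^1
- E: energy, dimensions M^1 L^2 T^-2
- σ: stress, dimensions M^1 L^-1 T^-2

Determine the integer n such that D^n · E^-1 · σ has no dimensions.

Balance the L exponent: (1)·n from D, plus −(2) + (-1) = -3 from the rest, must sum to zero.
n − 3 = 0, so n = 3.

3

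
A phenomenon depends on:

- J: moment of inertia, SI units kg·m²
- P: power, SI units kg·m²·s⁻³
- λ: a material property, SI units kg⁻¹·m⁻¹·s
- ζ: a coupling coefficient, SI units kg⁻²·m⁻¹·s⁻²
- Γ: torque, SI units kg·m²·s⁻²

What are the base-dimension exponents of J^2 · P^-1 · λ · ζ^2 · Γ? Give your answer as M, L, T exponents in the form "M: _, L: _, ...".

M: -3, L: 1, T: -2

Collect each base-dimension exponent across the product:
  M: 2·(1) − (1) + (-1) + 2·(-2) + (1) = -3
  L: 2·(2) − (2) + (-1) + 2·(-1) + (2) = 1
  T: 2·(0) − (-3) + (1) + 2·(-2) + (-2) = -2
So the dimensions are [M⁻³ L T⁻²].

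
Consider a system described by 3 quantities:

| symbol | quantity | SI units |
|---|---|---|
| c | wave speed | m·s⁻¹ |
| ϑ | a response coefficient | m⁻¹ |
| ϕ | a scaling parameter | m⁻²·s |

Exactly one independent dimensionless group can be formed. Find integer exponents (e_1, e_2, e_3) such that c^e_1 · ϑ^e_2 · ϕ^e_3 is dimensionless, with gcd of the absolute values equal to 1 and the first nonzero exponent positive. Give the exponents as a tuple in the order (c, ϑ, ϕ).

(1, -1, 1)

L: e_1·(1) + e_2·(-1) + e_3·(-2) = 0
T: e_1·(-1) + e_2·(0) + e_3·(1) = 0
Solving this homogeneous linear system for the smallest-integer solution (first nonzero entry positive) gives (1, -1, 1).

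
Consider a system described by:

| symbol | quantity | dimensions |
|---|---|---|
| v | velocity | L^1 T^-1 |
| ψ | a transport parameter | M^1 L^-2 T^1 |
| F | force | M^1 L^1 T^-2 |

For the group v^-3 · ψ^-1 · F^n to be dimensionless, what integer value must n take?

1

Balance the M exponent: (1)·n from F, plus −3·(0) − (1) = -1 from the rest, must sum to zero.
n − 1 = 0, so n = 1.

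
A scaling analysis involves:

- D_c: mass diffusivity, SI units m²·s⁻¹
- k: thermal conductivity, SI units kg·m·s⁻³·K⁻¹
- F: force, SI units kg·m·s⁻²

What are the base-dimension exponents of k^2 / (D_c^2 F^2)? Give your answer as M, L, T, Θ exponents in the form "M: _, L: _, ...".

Collect each base-dimension exponent across the product:
  M: −2·(0) + 2·(1) − 2·(1) = 0
  L: −2·(2) + 2·(1) − 2·(1) = -4
  T: −2·(-1) + 2·(-3) − 2·(-2) = 0
  Θ: −2·(0) + 2·(-1) − 2·(0) = -2
So the dimensions are [L⁻⁴ Θ⁻²].

M: 0, L: -4, T: 0, Θ: -2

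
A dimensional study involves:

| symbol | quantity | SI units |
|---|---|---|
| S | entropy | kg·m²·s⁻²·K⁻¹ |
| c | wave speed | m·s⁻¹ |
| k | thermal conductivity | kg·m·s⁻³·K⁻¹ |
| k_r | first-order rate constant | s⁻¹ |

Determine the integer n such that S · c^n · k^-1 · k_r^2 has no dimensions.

Balance the L exponent: (1)·n from c, plus (2) − (1) + 2·(0) = 1 from the rest, must sum to zero.
n + 1 = 0, so n = -1.

-1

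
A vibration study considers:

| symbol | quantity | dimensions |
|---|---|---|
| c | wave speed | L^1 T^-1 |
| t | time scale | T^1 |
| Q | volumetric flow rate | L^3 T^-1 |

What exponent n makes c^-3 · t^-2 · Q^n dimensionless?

1

Balance the L exponent: (3)·n from Q, plus −3·(1) − 2·(0) = -3 from the rest, must sum to zero.
3n − 3 = 0, so n = 1.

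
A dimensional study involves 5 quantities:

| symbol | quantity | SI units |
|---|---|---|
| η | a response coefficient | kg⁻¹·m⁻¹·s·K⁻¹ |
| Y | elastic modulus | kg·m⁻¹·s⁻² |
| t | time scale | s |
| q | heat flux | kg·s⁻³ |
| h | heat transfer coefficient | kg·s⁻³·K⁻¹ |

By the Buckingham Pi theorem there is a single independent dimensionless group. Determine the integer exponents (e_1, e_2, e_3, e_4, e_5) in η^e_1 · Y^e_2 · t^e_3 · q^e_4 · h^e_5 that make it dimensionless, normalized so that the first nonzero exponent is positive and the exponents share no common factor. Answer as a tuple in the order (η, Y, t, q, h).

M: e_1·(-1) + e_2·(1) + e_3·(0) + e_4·(1) + e_5·(1) = 0
L: e_1·(-1) + e_2·(-1) + e_3·(0) + e_4·(0) + e_5·(0) = 0
T: e_1·(1) + e_2·(-2) + e_3·(1) + e_4·(-3) + e_5·(-3) = 0
Θ: e_1·(-1) + e_2·(0) + e_3·(0) + e_4·(0) + e_5·(-1) = 0
Solving this homogeneous linear system for the smallest-integer solution (first nonzero entry positive) gives (1, -1, 3, 3, -1).

(1, -1, 3, 3, -1)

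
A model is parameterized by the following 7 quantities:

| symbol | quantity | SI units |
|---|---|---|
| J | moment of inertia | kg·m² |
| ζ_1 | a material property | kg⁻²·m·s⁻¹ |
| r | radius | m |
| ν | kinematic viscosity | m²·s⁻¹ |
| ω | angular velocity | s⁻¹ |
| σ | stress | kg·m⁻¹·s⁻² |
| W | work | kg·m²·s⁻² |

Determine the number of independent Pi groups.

4

There are 7 variables and 3 base dimensions (M, L, T).
The dimension matrix has rank 3.
Independent dimensionless groups: 7 − 3 = 4.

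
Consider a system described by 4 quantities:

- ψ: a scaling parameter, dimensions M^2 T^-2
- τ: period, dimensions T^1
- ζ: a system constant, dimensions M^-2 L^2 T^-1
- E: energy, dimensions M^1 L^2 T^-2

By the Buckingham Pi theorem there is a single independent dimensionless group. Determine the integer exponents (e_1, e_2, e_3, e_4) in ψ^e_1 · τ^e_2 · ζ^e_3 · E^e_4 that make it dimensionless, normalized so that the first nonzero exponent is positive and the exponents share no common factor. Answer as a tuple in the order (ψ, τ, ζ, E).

(3, 4, 2, -2)

M: e_1·(2) + e_2·(0) + e_3·(-2) + e_4·(1) = 0
L: e_1·(0) + e_2·(0) + e_3·(2) + e_4·(2) = 0
T: e_1·(-2) + e_2·(1) + e_3·(-1) + e_4·(-2) = 0
Solving this homogeneous linear system for the smallest-integer solution (first nonzero entry positive) gives (3, 4, 2, -2).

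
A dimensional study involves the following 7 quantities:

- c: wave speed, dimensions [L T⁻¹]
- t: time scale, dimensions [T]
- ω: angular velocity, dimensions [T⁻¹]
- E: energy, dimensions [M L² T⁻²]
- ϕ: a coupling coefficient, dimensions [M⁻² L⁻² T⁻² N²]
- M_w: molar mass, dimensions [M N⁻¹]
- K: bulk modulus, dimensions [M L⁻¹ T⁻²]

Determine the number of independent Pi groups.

3

There are 7 variables and 4 base dimensions (M, L, T, N).
The dimension matrix has rank 4.
Independent dimensionless groups: 7 − 4 = 3.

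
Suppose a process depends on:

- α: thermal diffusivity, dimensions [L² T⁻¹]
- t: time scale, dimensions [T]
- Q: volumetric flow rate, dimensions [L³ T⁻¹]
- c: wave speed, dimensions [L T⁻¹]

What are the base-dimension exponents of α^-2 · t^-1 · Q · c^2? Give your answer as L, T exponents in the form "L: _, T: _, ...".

L: 1, T: -2

Collect each base-dimension exponent across the product:
  L: −2·(2) − (0) + (3) + 2·(1) = 1
  T: −2·(-1) − (1) + (-1) + 2·(-1) = -2
So the dimensions are [L T⁻²].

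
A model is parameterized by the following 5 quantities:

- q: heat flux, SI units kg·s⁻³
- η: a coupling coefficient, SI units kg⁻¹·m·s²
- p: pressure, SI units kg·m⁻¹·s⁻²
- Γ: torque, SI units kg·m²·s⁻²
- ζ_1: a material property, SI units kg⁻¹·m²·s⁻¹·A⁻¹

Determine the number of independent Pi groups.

There are 5 variables and 4 base dimensions (M, L, T, I).
The dimension matrix has rank 4.
Independent dimensionless groups: 5 − 4 = 1.

1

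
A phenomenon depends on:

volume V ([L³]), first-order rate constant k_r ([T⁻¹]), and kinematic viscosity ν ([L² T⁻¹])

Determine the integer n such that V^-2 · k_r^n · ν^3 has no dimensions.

-3

Balance the T exponent: (-1)·n from k_r, plus −2·(0) + 3·(-1) = -3 from the rest, must sum to zero.
−n − 3 = 0, so n = -3.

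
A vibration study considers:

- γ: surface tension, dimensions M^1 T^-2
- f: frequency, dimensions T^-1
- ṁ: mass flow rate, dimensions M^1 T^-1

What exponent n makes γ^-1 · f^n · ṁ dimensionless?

1

Balance the T exponent: (-1)·n from f, plus −(-2) + (-1) = 1 from the rest, must sum to zero.
−n + 1 = 0, so n = 1.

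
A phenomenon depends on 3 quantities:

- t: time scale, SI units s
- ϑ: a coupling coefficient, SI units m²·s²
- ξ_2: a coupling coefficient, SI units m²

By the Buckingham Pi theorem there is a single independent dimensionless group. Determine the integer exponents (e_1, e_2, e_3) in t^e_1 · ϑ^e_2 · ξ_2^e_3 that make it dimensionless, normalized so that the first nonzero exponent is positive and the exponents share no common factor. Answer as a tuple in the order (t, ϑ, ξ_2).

L: e_1·(0) + e_2·(2) + e_3·(2) = 0
T: e_1·(1) + e_2·(2) + e_3·(0) = 0
Solving this homogeneous linear system for the smallest-integer solution (first nonzero entry positive) gives (2, -1, 1).

(2, -1, 1)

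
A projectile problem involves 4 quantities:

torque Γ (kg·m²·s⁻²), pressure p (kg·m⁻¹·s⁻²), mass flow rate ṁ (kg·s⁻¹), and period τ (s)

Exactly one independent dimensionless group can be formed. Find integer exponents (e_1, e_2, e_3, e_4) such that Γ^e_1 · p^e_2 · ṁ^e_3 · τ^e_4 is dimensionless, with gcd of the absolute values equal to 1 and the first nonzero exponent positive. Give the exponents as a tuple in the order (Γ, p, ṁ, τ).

(1, 2, -3, 3)

M: e_1·(1) + e_2·(1) + e_3·(1) + e_4·(0) = 0
L: e_1·(2) + e_2·(-1) + e_3·(0) + e_4·(0) = 0
T: e_1·(-2) + e_2·(-2) + e_3·(-1) + e_4·(1) = 0
Solving this homogeneous linear system for the smallest-integer solution (first nonzero entry positive) gives (1, 2, -3, 3).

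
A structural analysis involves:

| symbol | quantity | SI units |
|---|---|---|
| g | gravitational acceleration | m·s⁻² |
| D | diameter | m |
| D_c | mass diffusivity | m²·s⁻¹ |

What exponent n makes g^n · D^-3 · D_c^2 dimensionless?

Balance the L exponent: (1)·n from g, plus −3·(1) + 2·(2) = 1 from the rest, must sum to zero.
n + 1 = 0, so n = -1.

-1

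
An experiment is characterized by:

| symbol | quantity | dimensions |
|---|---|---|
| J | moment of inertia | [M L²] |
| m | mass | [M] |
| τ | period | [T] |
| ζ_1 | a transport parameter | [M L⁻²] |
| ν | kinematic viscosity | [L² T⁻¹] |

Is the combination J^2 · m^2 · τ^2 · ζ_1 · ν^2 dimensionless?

no

Sum the exponent of each base dimension across the product:
  M: 2·[J]_M + 2·[m]_M + 2·[τ]_M + [ζ_1]_M + 2·[ν]_M = 2·(1) + 2·(1) + 2·(0) + (1) + 2·(0) = 5
  L: 2·[J]_L + 2·[m]_L + 2·[τ]_L + [ζ_1]_L + 2·[ν]_L = 2·(2) + 2·(0) + 2·(0) + (-2) + 2·(2) = 6
  T: 2·[J]_T + 2·[m]_T + 2·[τ]_T + [ζ_1]_T + 2·[ν]_T = 2·(0) + 2·(0) + 2·(1) + (0) + 2·(-1) = 0
Net dimensions [M⁵ L⁶] ≠ [1] — not dimensionless.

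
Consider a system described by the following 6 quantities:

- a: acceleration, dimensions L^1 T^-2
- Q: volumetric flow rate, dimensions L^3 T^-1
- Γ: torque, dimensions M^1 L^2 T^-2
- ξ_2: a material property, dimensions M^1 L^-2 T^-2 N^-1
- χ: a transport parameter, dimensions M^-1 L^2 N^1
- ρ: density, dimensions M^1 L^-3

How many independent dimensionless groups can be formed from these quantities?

There are 6 variables and 4 base dimensions (M, L, T, N).
The dimension matrix has rank 4.
Independent dimensionless groups: 6 − 4 = 2.

2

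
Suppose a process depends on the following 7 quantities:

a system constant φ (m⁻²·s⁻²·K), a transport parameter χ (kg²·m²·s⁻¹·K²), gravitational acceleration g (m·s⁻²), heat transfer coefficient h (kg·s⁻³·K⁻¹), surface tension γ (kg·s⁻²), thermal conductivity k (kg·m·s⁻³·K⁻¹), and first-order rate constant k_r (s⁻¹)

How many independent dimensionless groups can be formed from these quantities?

3

There are 7 variables and 4 base dimensions (M, L, T, Θ).
The dimension matrix has rank 4.
Independent dimensionless groups: 7 − 4 = 3.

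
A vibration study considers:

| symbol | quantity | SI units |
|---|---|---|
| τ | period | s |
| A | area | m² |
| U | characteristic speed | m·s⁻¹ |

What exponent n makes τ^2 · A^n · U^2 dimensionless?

-1

Balance the L exponent: (2)·n from A, plus 2·(0) + 2·(1) = 2 from the rest, must sum to zero.
2n + 2 = 0, so n = -1.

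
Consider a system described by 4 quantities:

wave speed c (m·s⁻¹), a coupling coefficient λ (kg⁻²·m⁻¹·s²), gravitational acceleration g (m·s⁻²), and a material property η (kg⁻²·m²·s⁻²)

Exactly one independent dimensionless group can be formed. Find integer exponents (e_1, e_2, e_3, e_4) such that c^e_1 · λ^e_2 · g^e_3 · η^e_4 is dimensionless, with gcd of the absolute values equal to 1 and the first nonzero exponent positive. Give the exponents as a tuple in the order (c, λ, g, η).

(2, 1, 1, -1)

M: e_1·(0) + e_2·(-2) + e_3·(0) + e_4·(-2) = 0
L: e_1·(1) + e_2·(-1) + e_3·(1) + e_4·(2) = 0
T: e_1·(-1) + e_2·(2) + e_3·(-2) + e_4·(-2) = 0
Solving this homogeneous linear system for the smallest-integer solution (first nonzero entry positive) gives (2, 1, 1, -1).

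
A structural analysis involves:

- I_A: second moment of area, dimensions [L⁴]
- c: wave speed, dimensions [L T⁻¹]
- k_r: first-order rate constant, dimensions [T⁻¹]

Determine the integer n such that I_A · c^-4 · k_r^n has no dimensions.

Balance the T exponent: (-1)·n from k_r, plus (0) − 4·(-1) = 4 from the rest, must sum to zero.
−n + 4 = 0, so n = 4.

4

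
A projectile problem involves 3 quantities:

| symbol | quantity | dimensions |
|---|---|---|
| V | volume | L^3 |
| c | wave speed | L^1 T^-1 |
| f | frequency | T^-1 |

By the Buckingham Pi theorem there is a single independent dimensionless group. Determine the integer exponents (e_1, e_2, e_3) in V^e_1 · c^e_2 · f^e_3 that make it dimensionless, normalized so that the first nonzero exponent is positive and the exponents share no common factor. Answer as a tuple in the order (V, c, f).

(1, -3, 3)

L: e_1·(3) + e_2·(1) + e_3·(0) = 0
T: e_1·(0) + e_2·(-1) + e_3·(-1) = 0
Solving this homogeneous linear system for the smallest-integer solution (first nonzero entry positive) gives (1, -3, 3).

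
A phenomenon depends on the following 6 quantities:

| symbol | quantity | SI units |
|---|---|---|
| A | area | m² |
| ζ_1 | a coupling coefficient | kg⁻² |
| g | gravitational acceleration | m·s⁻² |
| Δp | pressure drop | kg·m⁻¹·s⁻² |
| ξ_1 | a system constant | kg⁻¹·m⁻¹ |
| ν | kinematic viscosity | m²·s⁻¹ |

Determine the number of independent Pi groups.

3

There are 6 variables and 3 base dimensions (M, L, T).
The dimension matrix has rank 3.
Independent dimensionless groups: 6 − 3 = 3.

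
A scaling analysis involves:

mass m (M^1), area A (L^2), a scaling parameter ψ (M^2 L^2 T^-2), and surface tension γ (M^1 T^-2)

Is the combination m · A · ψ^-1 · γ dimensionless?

yes

Sum the exponent of each base dimension across the product:
  M: [m]_M + [A]_M − [ψ]_M + [γ]_M = (1) + (0) − (2) + (1) = 0
  L: [m]_L + [A]_L − [ψ]_L + [γ]_L = (0) + (2) − (2) + (0) = 0
  T: [m]_T + [A]_T − [ψ]_T + [γ]_T = (0) + (0) − (-2) + (-2) = 0
All base exponents vanish — dimensionless.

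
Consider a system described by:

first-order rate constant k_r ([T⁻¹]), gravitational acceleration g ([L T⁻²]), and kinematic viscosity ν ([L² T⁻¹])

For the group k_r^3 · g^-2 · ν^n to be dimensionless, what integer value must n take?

Balance the L exponent: (2)·n from ν, plus 3·(0) − 2·(1) = -2 from the rest, must sum to zero.
2n − 2 = 0, so n = 1.

1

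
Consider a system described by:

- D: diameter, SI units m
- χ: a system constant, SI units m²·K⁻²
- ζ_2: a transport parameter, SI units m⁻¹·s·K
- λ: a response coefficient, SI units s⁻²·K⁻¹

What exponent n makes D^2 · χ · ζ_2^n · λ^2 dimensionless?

4

Balance the L exponent: (-1)·n from ζ_2, plus 2·(1) + (2) + 2·(0) = 4 from the rest, must sum to zero.
−n + 4 = 0, so n = 4.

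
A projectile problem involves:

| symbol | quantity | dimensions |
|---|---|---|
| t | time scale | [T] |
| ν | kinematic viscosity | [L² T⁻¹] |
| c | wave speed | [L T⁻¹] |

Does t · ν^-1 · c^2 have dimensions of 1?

Sum the exponent of each base dimension across the product:
  L: [t]_L − [ν]_L + 2·[c]_L = (0) − (2) + 2·(1) = 0
  T: [t]_T − [ν]_T + 2·[c]_T = (1) − (-1) + 2·(-1) = 0
All base exponents vanish — dimensionless.

yes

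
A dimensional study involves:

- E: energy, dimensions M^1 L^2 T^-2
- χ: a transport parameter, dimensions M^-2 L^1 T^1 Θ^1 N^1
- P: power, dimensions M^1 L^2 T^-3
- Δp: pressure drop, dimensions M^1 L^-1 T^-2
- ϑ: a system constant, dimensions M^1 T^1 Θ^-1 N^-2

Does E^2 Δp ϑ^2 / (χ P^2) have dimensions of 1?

no

Sum the exponent of each base dimension across the product:
  M: 2·[E]_M − [χ]_M − 2·[P]_M + [Δp]_M + 2·[ϑ]_M = 2·(1) − (-2) − 2·(1) + (1) + 2·(1) = 5
  L: 2·[E]_L − [χ]_L − 2·[P]_L + [Δp]_L + 2·[ϑ]_L = 2·(2) − (1) − 2·(2) + (-1) + 2·(0) = -2
  T: 2·[E]_T − [χ]_T − 2·[P]_T + [Δp]_T + 2·[ϑ]_T = 2·(-2) − (1) − 2·(-3) + (-2) + 2·(1) = 1
  Θ: 2·[E]_Θ − [χ]_Θ − 2·[P]_Θ + [Δp]_Θ + 2·[ϑ]_Θ = 2·(0) − (1) − 2·(0) + (0) + 2·(-1) = -3
  N: 2·[E]_N − [χ]_N − 2·[P]_N + [Δp]_N + 2·[ϑ]_N = 2·(0) − (1) − 2·(0) + (0) + 2·(-2) = -5
Net dimensions [M⁵ L⁻² T Θ⁻³ N⁻⁵] ≠ [1] — not dimensionless.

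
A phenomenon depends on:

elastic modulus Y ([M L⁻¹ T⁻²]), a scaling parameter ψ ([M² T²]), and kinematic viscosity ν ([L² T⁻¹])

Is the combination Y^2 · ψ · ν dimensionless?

Sum the exponent of each base dimension across the product:
  M: 2·[Y]_M + [ψ]_M + [ν]_M = 2·(1) + (2) + (0) = 4
  L: 2·[Y]_L + [ψ]_L + [ν]_L = 2·(-1) + (0) + (2) = 0
  T: 2·[Y]_T + [ψ]_T + [ν]_T = 2·(-2) + (2) + (-1) = -3
Net dimensions [M⁴ T⁻³] ≠ [1] — not dimensionless.

no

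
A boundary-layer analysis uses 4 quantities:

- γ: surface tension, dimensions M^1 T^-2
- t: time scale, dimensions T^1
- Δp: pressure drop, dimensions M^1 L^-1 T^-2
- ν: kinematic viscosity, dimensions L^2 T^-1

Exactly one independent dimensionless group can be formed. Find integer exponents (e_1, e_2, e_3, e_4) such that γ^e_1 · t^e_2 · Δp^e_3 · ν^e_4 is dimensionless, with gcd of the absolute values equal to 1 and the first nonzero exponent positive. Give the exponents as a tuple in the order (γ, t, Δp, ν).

M: e_1·(1) + e_2·(0) + e_3·(1) + e_4·(0) = 0
L: e_1·(0) + e_2·(0) + e_3·(-1) + e_4·(2) = 0
T: e_1·(-2) + e_2·(1) + e_3·(-2) + e_4·(-1) = 0
Solving this homogeneous linear system for the smallest-integer solution (first nonzero entry positive) gives (2, -1, -2, -1).

(2, -1, -2, -1)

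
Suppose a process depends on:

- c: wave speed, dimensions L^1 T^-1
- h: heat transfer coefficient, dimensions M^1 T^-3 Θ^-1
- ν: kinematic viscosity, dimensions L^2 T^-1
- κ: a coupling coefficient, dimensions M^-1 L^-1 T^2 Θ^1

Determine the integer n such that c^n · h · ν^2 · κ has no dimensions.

-3

Balance the L exponent: (1)·n from c, plus (0) + 2·(2) + (-1) = 3 from the rest, must sum to zero.
n + 3 = 0, so n = -3.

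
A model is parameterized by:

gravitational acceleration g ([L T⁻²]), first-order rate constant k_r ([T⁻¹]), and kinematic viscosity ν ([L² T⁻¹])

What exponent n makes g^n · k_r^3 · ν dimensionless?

-2

Balance the L exponent: (1)·n from g, plus 3·(0) + (2) = 2 from the rest, must sum to zero.
n + 2 = 0, so n = -2.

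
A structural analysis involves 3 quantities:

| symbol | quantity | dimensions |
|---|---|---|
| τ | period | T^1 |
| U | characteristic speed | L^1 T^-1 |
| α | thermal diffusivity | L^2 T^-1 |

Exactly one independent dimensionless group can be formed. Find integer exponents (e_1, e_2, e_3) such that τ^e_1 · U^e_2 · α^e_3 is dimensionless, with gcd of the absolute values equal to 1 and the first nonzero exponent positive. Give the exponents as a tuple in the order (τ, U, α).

L: e_1·(0) + e_2·(1) + e_3·(2) = 0
T: e_1·(1) + e_2·(-1) + e_3·(-1) = 0
Solving this homogeneous linear system for the smallest-integer solution (first nonzero entry positive) gives (1, 2, -1).

(1, 2, -1)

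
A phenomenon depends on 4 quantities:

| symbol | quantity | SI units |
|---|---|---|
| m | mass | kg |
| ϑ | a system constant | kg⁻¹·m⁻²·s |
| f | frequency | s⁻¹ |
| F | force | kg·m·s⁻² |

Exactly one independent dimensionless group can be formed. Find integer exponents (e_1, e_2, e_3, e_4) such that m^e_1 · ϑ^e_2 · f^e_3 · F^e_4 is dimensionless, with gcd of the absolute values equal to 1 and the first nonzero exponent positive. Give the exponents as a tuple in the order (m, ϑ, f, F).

(1, -1, 3, -2)

M: e_1·(1) + e_2·(-1) + e_3·(0) + e_4·(1) = 0
L: e_1·(0) + e_2·(-2) + e_3·(0) + e_4·(1) = 0
T: e_1·(0) + e_2·(1) + e_3·(-1) + e_4·(-2) = 0
Solving this homogeneous linear system for the smallest-integer solution (first nonzero entry positive) gives (1, -1, 3, -2).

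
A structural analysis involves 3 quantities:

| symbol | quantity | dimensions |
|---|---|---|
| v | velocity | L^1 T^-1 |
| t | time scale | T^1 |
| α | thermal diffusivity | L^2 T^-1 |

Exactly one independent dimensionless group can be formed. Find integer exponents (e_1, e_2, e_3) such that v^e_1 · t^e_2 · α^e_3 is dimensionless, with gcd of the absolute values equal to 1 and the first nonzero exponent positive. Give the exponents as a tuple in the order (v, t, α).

L: e_1·(1) + e_2·(0) + e_3·(2) = 0
T: e_1·(-1) + e_2·(1) + e_3·(-1) = 0
Solving this homogeneous linear system for the smallest-integer solution (first nonzero entry positive) gives (2, 1, -1).

(2, 1, -1)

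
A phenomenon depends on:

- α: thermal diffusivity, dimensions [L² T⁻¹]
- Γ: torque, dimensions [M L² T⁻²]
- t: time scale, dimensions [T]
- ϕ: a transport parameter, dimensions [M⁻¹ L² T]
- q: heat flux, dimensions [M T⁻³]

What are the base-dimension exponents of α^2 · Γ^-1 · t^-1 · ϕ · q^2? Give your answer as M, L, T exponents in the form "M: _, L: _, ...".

Collect each base-dimension exponent across the product:
  M: 2·(0) − (1) − (0) + (-1) + 2·(1) = 0
  L: 2·(2) − (2) − (0) + (2) + 2·(0) = 4
  T: 2·(-1) − (-2) − (1) + (1) + 2·(-3) = -6
So the dimensions are [L⁴ T⁻⁶].

M: 0, L: 4, T: -6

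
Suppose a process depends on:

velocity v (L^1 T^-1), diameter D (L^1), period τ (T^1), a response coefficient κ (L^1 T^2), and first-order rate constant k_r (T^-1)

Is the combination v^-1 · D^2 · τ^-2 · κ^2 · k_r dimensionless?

Sum the exponent of each base dimension across the product:
  L: −[v]_L + 2·[D]_L − 2·[τ]_L + 2·[κ]_L + [k_r]_L = −(1) + 2·(1) − 2·(0) + 2·(1) + (0) = 3
  T: −[v]_T + 2·[D]_T − 2·[τ]_T + 2·[κ]_T + [k_r]_T = −(-1) + 2·(0) − 2·(1) + 2·(2) + (-1) = 2
Net dimensions [L³ T²] ≠ [1] — not dimensionless.

no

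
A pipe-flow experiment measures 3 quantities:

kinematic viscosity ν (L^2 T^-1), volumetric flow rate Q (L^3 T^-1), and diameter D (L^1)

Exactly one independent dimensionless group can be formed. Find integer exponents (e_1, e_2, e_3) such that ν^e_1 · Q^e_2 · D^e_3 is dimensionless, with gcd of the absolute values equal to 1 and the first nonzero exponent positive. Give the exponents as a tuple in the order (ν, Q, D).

L: e_1·(2) + e_2·(3) + e_3·(1) = 0
T: e_1·(-1) + e_2·(-1) + e_3·(0) = 0
Solving this homogeneous linear system for the smallest-integer solution (first nonzero entry positive) gives (1, -1, 1).

(1, -1, 1)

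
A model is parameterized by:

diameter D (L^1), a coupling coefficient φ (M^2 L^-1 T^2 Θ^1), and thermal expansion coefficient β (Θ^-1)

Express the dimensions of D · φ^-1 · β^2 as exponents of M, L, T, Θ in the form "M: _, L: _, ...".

M: -2, L: 2, T: -2, Θ: -3

Collect each base-dimension exponent across the product:
  M: (0) − (2) + 2·(0) = -2
  L: (1) − (-1) + 2·(0) = 2
  T: (0) − (2) + 2·(0) = -2
  Θ: (0) − (1) + 2·(-1) = -3
So the dimensions are [M⁻² L² T⁻² Θ⁻³].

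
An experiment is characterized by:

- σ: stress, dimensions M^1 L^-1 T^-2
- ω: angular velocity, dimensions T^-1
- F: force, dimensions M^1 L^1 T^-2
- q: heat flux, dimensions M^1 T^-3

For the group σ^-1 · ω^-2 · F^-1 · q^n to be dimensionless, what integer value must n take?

Balance the M exponent: (1)·n from q, plus −(1) − 2·(0) − (1) = -2 from the rest, must sum to zero.
n − 2 = 0, so n = 2.

2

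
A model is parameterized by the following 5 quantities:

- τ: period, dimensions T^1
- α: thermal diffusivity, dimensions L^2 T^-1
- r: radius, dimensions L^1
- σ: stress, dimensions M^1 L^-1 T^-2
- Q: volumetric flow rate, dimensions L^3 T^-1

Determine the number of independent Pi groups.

There are 5 variables and 3 base dimensions (M, L, T).
The dimension matrix has rank 3.
Independent dimensionless groups: 5 − 3 = 2.

2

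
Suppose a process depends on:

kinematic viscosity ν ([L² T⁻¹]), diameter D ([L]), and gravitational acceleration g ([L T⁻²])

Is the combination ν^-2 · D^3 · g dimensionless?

Sum the exponent of each base dimension across the product:
  L: −2·[ν]_L + 3·[D]_L + [g]_L = −2·(2) + 3·(1) + (1) = 0
  T: −2·[ν]_T + 3·[D]_T + [g]_T = −2·(-1) + 3·(0) + (-2) = 0
All base exponents vanish — dimensionless.

yes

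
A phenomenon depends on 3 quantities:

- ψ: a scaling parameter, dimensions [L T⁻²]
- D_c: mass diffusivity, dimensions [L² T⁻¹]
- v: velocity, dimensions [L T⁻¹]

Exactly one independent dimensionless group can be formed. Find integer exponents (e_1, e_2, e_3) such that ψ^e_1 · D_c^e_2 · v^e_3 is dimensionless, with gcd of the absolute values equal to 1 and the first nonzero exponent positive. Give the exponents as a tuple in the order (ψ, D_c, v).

L: e_1·(1) + e_2·(2) + e_3·(1) = 0
T: e_1·(-2) + e_2·(-1) + e_3·(-1) = 0
Solving this homogeneous linear system for the smallest-integer solution (first nonzero entry positive) gives (1, 1, -3).

(1, 1, -3)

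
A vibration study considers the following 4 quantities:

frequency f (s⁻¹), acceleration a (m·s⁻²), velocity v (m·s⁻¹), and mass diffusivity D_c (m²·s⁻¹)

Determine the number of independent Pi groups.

2

There are 4 variables and 2 base dimensions (L, T).
The dimension matrix has rank 2.
Independent dimensionless groups: 4 − 2 = 2.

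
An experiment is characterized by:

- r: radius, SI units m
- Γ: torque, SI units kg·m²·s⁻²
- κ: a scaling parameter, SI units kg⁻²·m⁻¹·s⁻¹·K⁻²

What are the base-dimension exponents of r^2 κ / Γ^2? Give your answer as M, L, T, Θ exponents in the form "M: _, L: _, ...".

Collect each base-dimension exponent across the product:
  M: 2·(0) − 2·(1) + (-2) = -4
  L: 2·(1) − 2·(2) + (-1) = -3
  T: 2·(0) − 2·(-2) + (-1) = 3
  Θ: 2·(0) − 2·(0) + (-2) = -2
So the dimensions are [M⁻⁴ L⁻³ T³ Θ⁻²].

M: -4, L: -3, T: 3, Θ: -2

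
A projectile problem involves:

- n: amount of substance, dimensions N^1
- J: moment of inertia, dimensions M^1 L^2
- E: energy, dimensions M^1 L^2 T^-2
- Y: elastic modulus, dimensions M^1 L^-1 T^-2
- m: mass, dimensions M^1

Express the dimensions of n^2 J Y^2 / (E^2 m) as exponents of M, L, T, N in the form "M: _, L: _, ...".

M: 0, L: -4, T: 0, N: 2

Collect each base-dimension exponent across the product:
  M: 2·(0) + (1) − 2·(1) + 2·(1) − (1) = 0
  L: 2·(0) + (2) − 2·(2) + 2·(-1) − (0) = -4
  T: 2·(0) + (0) − 2·(-2) + 2·(-2) − (0) = 0
  N: 2·(1) + (0) − 2·(0) + 2·(0) − (0) = 2
So the dimensions are [L⁻⁴ N²].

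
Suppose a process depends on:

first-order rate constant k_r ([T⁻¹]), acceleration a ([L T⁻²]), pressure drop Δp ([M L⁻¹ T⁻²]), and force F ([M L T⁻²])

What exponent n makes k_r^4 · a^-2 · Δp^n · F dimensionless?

-1

Balance the M exponent: (1)·n from Δp, plus 4·(0) − 2·(0) + (1) = 1 from the rest, must sum to zero.
n + 1 = 0, so n = -1.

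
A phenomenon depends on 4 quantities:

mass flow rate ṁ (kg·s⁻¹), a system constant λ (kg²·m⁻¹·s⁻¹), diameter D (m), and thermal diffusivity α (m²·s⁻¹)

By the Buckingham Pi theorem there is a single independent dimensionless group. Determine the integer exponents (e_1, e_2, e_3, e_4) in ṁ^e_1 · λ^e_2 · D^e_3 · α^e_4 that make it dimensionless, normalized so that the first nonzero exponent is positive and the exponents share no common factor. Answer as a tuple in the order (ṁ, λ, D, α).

(2, -1, 1, -1)

M: e_1·(1) + e_2·(2) + e_3·(0) + e_4·(0) = 0
L: e_1·(0) + e_2·(-1) + e_3·(1) + e_4·(2) = 0
T: e_1·(-1) + e_2·(-1) + e_3·(0) + e_4·(-1) = 0
Solving this homogeneous linear system for the smallest-integer solution (first nonzero entry positive) gives (2, -1, 1, -1).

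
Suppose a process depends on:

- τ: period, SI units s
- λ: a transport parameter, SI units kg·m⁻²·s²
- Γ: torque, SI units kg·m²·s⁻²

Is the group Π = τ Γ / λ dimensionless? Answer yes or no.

Sum the exponent of each base dimension across the product:
  M: [τ]_M − [λ]_M + [Γ]_M = (0) − (1) + (1) = 0
  L: [τ]_L − [λ]_L + [Γ]_L = (0) − (-2) + (2) = 4
  T: [τ]_T − [λ]_T + [Γ]_T = (1) − (2) + (-2) = -3
Net dimensions [L⁴ T⁻³] ≠ [1] — not dimensionless.

no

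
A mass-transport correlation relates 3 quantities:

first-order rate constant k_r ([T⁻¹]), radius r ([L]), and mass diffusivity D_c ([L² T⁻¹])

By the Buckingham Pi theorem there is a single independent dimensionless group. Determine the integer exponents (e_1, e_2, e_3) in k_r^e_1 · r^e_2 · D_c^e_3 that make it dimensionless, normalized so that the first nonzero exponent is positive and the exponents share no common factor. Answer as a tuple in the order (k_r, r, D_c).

L: e_1·(0) + e_2·(1) + e_3·(2) = 0
T: e_1·(-1) + e_2·(0) + e_3·(-1) = 0
Solving this homogeneous linear system for the smallest-integer solution (first nonzero entry positive) gives (1, 2, -1).

(1, 2, -1)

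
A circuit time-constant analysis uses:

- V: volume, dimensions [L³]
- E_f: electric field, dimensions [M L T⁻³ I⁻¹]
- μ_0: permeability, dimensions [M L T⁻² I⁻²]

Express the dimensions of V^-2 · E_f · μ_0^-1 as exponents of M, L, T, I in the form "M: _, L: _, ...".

Collect each base-dimension exponent across the product:
  M: −2·(0) + (1) − (1) = 0
  L: −2·(3) + (1) − (1) = -6
  T: −2·(0) + (-3) − (-2) = -1
  I: −2·(0) + (-1) − (-2) = 1
So the dimensions are [L⁻⁶ T⁻¹ I].

M: 0, L: -6, T: -1, I: 1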